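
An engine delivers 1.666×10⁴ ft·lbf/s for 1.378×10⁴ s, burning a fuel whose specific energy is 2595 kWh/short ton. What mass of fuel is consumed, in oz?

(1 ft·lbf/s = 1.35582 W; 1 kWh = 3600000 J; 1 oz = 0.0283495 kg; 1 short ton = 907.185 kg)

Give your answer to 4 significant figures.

1066 oz

1.666×10⁴ ft·lbf/s → 22588 W
E = P × t = 22588 × 13780 = 3.11263×10⁸ J
2595 kWh/short ton → 1.02978×10⁷ J/kg
m = E / e_s = 3.11263×10⁸ / 1.02978×10⁷ = 30.2262 kg
In oz: 30.2262 / 0.0283495 = 1066.2 oz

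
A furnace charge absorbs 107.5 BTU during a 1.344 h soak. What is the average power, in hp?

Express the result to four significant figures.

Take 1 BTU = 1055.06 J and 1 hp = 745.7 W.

107.5 BTU × 1055.06 → 113419 J
1.344 h × 3600 → 4838.4 s
P = E / t = 113419 J / 4838.4 s = 23.4414 W
23.4414 W ÷ (745.7 W/hp) = 0.0314354 hp

0.03144 hp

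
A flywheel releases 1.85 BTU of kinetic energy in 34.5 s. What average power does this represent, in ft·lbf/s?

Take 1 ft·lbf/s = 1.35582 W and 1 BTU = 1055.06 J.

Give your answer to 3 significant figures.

1.85 BTU × 1055.06 = 1951.86 J
P = E / t = 1951.86 J / 34.5 s = 56.5757 W
56.5757 W ÷ (1.35582 W/ft·lbf/s) = 41.728 ft·lbf/s

41.7 ft·lbf/s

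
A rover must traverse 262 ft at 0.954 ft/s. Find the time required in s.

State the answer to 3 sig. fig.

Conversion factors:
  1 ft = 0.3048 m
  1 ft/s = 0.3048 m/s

275 s

262 ft × 0.3048 = 79.8576 m
0.954 ft/s × 0.3048 = 0.290779 m/s
t = d / v = 79.8576 m / 0.290779 m/s = 274.633 s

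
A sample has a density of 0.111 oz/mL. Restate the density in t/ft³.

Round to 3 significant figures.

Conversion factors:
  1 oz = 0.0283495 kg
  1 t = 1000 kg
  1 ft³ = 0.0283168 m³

0.0891 t/ft³

0.111 oz/mL × 0.0283495 kg/oz ÷ 10⁻⁶ m³/mL = 3146.79 kg/m³
3146.79 kg/m³ ÷ 1000 kg/t × 0.0283168 m³/ft³ = 0.089107 t/ft³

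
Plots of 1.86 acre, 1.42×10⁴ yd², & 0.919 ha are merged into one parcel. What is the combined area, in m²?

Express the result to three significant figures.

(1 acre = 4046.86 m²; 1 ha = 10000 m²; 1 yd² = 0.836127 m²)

1.86 acre × 4046.86 → 7527.16 m²
1.42×10⁴ yd² × 0.836127 → 11873 m²
0.919 ha × 10000 → 9190 m²
Sum: 7527.16 + 11873 + 9190 = 28590.2 m²

2.86×10⁴ m²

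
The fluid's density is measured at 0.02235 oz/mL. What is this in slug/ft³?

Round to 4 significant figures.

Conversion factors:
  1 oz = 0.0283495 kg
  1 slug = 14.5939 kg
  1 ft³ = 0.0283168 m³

1.229 slug/ft³

0.02235 oz/mL × 0.0283495 kg/oz ÷ 10⁻⁶ m³/mL = 633.611 kg/m³
633.611 kg/m³ ÷ 14.5939 kg/slug × 0.0283168 m³/ft³ = 1.22941 slug/ft³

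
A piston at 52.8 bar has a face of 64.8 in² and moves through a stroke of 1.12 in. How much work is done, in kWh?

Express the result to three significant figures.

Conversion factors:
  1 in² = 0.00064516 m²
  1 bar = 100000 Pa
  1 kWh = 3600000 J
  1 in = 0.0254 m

52.8 bar → 5.28×10⁶ Pa
64.8 in² → 0.0418064 m²
F = P × A = 5.28×10⁶ × 0.0418064 = 220738 N
1.12 in → 0.028448 m
W = F × d = 220738 × 0.028448 = 6279.55 J
In kWh: 6279.55 / 3600000 = 0.00174432 kWh

0.00174 kWh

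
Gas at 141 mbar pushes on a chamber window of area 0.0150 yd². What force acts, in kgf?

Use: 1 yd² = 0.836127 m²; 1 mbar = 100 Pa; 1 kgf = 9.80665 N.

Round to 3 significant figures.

18.0 kgf

141 mbar × 100 → 14100 Pa
0.0150 yd² × 0.836127 → 0.0125419 m²
F = P × A = 14100 Pa × 0.0125419 m² = 176.841 N
176.841 N ÷ (9.80665 N/kgf) = 18.0328 kgf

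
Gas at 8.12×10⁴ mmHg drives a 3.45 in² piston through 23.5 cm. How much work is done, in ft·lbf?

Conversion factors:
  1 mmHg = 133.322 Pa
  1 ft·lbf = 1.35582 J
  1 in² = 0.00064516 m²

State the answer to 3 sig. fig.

4180 ft·lbf

8.12×10⁴ mmHg → 1.08257×10⁷ Pa
3.45 in² → 0.0022258 m²
F = P × A = 1.08257×10⁷ × 0.0022258 = 24095.8 N
23.5 cm → 0.235 m
W = F × d = 24095.8 × 0.235 = 5662.51 J
In ft·lbf: 5662.51 / 1.35582 = 4176.45 ft·lbf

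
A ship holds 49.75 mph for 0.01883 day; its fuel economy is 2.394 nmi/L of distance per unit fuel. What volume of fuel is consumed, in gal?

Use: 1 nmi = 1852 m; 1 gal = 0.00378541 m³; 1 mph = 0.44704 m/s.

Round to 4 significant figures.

2.156 gal

49.75 mph → 22.2402 m/s
0.01883 day → 1626.91 s
d = v × t = 22.2402 × 1626.91 = 36182.8 m
2.394 nmi/L → 4.43369×10⁶ m/m³
V = d / (distance per unit fuel) = 36182.8 / 4.43369×10⁶ = 0.00816088 m³
In gal: 0.00816088 / 0.00378541 = 2.15588 gal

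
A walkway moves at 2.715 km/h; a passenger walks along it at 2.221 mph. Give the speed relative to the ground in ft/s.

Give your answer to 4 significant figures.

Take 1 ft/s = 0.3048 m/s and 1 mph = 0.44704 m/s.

2.715 km/h × (1/3.6) = 0.754167 m/s
2.221 mph × 0.44704 = 0.992876 m/s
Sum: 0.754167 + 0.992876 = 1.74704 m/s
In ft/s: 1.74704 / 0.3048 = 5.73176 ft/s

5.732 ft/s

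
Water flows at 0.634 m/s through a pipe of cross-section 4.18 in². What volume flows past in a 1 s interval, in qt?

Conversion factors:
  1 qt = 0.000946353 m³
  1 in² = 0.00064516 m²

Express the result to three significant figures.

4.18 in² × 0.00064516 = 0.00269677 m²
V = v × A × t = 0.634 m/s × 0.00269677 m² × 1 s = 0.00170975 m³
0.00170975 m³ ÷ (0.000946353 m³/qt) = 1.80667 qt

1.81 qt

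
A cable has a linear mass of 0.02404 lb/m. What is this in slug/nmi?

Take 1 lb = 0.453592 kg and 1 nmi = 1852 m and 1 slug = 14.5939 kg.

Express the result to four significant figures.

1.384 slug/nmi

0.02404 lb/m × 0.453592 kg/lb = 0.0109044 kg/m
0.0109044 kg/m ÷ 14.5939 kg/slug × 1852 m/nmi = 1.38379 slug/nmi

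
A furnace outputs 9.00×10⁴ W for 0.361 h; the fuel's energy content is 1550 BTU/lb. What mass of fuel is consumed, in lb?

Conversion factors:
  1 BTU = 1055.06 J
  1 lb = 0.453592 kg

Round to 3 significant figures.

71.5 lb

0.361 h → 1299.6 s
E = P × t = 90000 × 1299.6 = 1.16964×10⁸ J
1550 BTU/lb → 3.60532×10⁶ J/kg
m = E / e_s = 1.16964×10⁸ / 3.60532×10⁶ = 32.4421 kg
In lb: 32.4421 / 0.453592 = 71.5226 lb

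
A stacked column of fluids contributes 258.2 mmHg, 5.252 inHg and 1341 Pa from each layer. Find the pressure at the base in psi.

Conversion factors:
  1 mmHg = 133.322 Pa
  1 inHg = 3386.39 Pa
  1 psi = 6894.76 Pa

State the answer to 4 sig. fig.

258.2 mmHg × 133.322 = 34423.7 Pa
5.252 inHg × 3386.39 = 17785.3 Pa
1341 Pa (already Pa)
Combined: 34423.7 + 17785.3 + 1341 = 53550 Pa
In psi: 53550 / 6894.76 = 7.76677 psi

7.767 psi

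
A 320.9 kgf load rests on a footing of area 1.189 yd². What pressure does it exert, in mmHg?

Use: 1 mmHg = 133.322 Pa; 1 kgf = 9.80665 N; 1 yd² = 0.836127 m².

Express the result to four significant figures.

320.9 kgf × 9.80665 → 3146.95 N
1.189 yd² × 0.836127 → 0.994155 m²
P = F / A = 3146.95 N / 0.994155 m² = 3165.45 Pa
3165.45 Pa ÷ (133.322 Pa/mmHg) = 23.7429 mmHg

23.74 mmHg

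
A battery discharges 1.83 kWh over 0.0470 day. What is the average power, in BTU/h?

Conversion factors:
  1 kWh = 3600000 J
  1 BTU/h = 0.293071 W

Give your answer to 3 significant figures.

1.83 kWh × 3600000 = 6.588×10⁶ J
0.0470 day × 86400 = 4060.8 s
P = E / t = 6.588×10⁶ J / 4060.8 s = 1622.34 W
1622.34 W ÷ (0.293071 W/BTU/h) = 5535.66 BTU/h

5540 BTU/h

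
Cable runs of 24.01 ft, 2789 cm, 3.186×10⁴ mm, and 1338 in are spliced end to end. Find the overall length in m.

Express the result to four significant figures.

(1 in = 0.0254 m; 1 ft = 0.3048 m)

101.1 m

24.01 ft × 0.3048 = 7.31825 m
2789 cm × 0.01 = 27.89 m
3.186×10⁴ mm × 0.001 = 31.86 m
1338 in × 0.0254 = 33.9852 m
Sum: 7.31825 + 27.89 + 31.86 + 33.9852 = 101.053 m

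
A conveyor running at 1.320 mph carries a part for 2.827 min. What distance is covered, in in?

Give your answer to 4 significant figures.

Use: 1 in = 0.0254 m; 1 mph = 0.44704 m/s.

3941 in

1.320 mph × 0.44704 → 0.590093 m/s
2.827 min × 60 → 169.62 s
d = v × t = 0.590093 m/s × 169.62 s = 100.092 m
100.092 m ÷ (0.0254 m/in) = 3940.63 in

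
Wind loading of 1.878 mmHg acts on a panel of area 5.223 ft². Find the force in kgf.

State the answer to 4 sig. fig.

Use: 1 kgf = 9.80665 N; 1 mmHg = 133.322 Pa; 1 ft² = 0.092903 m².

1.878 mmHg × 133.322 → 250.379 Pa
5.223 ft² × 0.092903 → 0.485232 m²
F = P × A = 250.379 Pa × 0.485232 m² = 121.492 N
121.492 N ÷ (9.80665 N/kgf) = 12.3887 kgf

12.39 kgf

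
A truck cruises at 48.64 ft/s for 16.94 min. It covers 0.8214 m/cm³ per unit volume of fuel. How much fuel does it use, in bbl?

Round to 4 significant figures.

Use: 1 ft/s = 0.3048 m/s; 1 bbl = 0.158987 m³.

0.1154 bbl

48.64 ft/s → 14.8255 m/s
16.94 min → 1016.4 s
d = v × t = 14.8255 × 1016.4 = 15068.6 m
0.8214 m/cm³ → 821400 m/m³
V = d / (distance per unit fuel) = 15068.6 / 821400 = 0.018345 m³
In bbl: 0.018345 / 0.158987 = 0.115387 bbl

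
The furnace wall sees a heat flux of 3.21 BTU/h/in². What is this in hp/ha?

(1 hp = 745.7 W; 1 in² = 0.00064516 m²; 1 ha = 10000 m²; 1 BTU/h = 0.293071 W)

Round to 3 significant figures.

1.96×10⁴ hp/ha

3.21 BTU/h/in² × 0.293071 W/BTU/h ÷ 0.00064516 m²/in² = 1458.18 W/m²
1458.18 W/m² ÷ 745.7 W/hp × 10000 m²/ha = 19554.5 hp/ha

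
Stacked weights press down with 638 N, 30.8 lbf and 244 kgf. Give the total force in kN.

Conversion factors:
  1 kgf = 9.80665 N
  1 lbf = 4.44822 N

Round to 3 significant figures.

3.17 kN

638 N (already N)
30.8 lbf × 4.44822 → 137.005 N
244 kgf × 9.80665 → 2392.82 N
Total: 638 + 137.005 + 2392.82 = 3167.82 N
In kN: 3167.82 / 1000 = 3.16782 kN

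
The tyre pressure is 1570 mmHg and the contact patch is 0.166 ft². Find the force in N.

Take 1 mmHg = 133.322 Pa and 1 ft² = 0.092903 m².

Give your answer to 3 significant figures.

3230 N

1570 mmHg × 133.322 → 209316 Pa
0.166 ft² × 0.092903 → 0.0154219 m²
F = P × A = 209316 Pa × 0.0154219 m² = 3228.05 N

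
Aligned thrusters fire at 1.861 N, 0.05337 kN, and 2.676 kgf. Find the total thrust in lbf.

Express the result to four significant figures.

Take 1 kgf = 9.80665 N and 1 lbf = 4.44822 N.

1.861 N (already N)
0.05337 kN × 1000 = 53.37 N
2.676 kgf × 9.80665 = 26.2426 N
Combined: 1.861 + 53.37 + 26.2426 = 81.4736 N
In lbf: 81.4736 / 4.44822 = 18.316 lbf

18.32 lbf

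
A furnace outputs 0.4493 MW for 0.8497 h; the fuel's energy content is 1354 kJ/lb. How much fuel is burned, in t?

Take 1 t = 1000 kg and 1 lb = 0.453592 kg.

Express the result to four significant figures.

0.4604 t

0.4493 MW → 449300 W
0.8497 h → 3058.92 s
E = P × t = 449300 × 3058.92 = 1.37437×10⁹ J
1354 kJ/lb → 2.98506×10⁶ J/kg
m = E / e_s = 1.37437×10⁹ / 2.98506×10⁶ = 460.416 kg
In t: 460.416 / 1000 = 0.460416 t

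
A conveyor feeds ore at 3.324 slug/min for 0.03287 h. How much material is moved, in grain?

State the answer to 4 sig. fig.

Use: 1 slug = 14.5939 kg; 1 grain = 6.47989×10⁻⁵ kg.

3.324 slug/min → 0.808502 kg/s
0.03287 h → 118.332 s
m = ṁ × t = 0.808502 × 118.332 = 95.6717 kg
In grain: 95.6717 / 6.47989×10⁻⁵ = 1.47644×10⁶ grain

1.476×10⁶ grain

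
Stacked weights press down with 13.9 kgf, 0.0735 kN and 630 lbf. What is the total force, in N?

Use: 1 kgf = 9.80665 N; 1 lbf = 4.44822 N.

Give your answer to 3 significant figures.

3010 N

13.9 kgf × 9.80665 = 136.312 N
0.0735 kN × 1000 = 73.5 N
630 lbf × 4.44822 = 2802.38 N
Sum: 136.312 + 73.5 + 2802.38 = 3012.19 N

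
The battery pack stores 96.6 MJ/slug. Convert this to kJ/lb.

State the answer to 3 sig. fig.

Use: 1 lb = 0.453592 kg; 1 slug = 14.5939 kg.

96.6 MJ/slug × 1000000 J/MJ ÷ 14.5939 kg/slug = 6.6192×10⁶ J/kg
6.6192×10⁶ J/kg ÷ 1000 J/kJ × 0.453592 kg/lb = 3002.42 kJ/lb

3000 kJ/lb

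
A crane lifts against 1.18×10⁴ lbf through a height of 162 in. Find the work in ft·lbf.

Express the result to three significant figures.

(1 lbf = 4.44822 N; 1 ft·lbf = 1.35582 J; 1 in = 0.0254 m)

1.18×10⁴ lbf × 4.44822 = 52489 N
162 in × 0.0254 = 4.1148 m
W = F × d = 52489 N × 4.1148 m = 215982 J
215982 J ÷ (1.35582 J/ft·lbf) = 159300 ft·lbf

1.59×10⁵ ft·lbf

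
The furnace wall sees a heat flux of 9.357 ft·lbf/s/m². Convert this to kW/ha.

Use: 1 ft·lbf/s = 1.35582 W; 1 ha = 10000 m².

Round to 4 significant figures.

126.9 kW/ha

9.357 ft·lbf/s/m² × 1.35582 W/ft·lbf/s = 12.6864 W/m²
12.6864 W/m² ÷ 1000 W/kW × 10000 m²/ha = 126.864 kW/ha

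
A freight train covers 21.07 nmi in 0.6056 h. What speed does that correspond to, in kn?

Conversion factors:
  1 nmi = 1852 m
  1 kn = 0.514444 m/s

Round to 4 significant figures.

21.07 nmi × 1852 = 39021.6 m
0.6056 h × 3600 = 2180.16 s
v = d / t = 39021.6 m / 2180.16 s = 17.8985 m/s
17.8985 m/s ÷ (0.514444 m/s/kn) = 34.7919 kn

34.79 kn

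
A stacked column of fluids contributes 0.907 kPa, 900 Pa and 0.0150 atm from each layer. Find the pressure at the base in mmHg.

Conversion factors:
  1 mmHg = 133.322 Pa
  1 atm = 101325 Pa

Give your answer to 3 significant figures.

25.0 mmHg

0.907 kPa × 1000 = 907 Pa
900 Pa (already Pa)
0.0150 atm × 101325 = 1519.88 Pa
Combined: 907 + 900 + 1519.88 = 3326.88 Pa
In mmHg: 3326.88 / 133.322 = 24.9537 mmHg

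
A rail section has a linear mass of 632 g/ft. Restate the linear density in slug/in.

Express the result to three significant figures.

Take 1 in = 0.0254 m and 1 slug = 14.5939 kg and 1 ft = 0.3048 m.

0.00361 slug/in

632 g/ft × 0.001 kg/g ÷ 0.3048 m/ft = 2.07349 kg/m
2.07349 kg/m ÷ 14.5939 kg/slug × 0.0254 m/in = 0.00360881 slug/in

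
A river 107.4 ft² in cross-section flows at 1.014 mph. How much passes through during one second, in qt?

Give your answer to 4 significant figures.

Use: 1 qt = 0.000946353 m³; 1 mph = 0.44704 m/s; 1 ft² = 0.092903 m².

1.014 mph × 0.44704 = 0.453299 m/s
107.4 ft² × 0.092903 = 9.97778 m²
V = v × A × t = 0.453299 m/s × 9.97778 m² × 1 s = 4.52292 m³
4.52292 m³ ÷ (0.000946353 m³/qt) = 4779.32 qt

4779 qt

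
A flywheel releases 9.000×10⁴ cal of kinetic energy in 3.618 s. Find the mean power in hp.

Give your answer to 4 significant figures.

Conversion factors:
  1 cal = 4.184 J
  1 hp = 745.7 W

139.6 hp

9.000×10⁴ cal × 4.184 → 376560 J
P = E / t = 376560 J / 3.618 s = 104080 W
104080 W ÷ (745.7 W/hp) = 139.574 hp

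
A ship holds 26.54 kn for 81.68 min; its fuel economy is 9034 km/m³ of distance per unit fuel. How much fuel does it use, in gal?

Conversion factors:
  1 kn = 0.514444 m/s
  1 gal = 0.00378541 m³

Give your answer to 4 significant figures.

1.957 gal

26.54 kn → 13.6533 m/s
81.68 min → 4900.8 s
d = v × t = 13.6533 × 4900.8 = 66912.1 m
9034 km/m³ → 9.034×10⁶ m/m³
V = d / (distance per unit fuel) = 66912.1 / 9.034×10⁶ = 0.0074067 m³
In gal: 0.0074067 / 0.00378541 = 1.95664 gal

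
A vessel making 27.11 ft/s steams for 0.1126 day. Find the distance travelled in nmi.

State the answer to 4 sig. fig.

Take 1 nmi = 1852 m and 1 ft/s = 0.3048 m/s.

27.11 ft/s × 0.3048 → 8.26313 m/s
0.1126 day × 86400 → 9728.64 s
d = v × t = 8.26313 m/s × 9728.64 s = 80389 m
80389 m ÷ (1852 m/nmi) = 43.4066 nmi

43.41 nmi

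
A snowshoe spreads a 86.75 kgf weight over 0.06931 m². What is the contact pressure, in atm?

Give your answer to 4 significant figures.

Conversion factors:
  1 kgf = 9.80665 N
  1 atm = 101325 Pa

0.1211 atm

86.75 kgf × 9.80665 → 850.727 N
P = F / A = 850.727 N / 0.06931 m² = 12274.2 Pa
12274.2 Pa ÷ (101325 Pa/atm) = 0.121137 atm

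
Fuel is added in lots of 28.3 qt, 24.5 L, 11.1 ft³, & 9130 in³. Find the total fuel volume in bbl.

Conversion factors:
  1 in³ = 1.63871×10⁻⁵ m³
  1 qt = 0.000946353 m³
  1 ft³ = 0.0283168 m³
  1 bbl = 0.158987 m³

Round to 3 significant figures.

3.24 bbl

28.3 qt × 0.000946353 = 0.0267818 m³
24.5 L × 0.001 = 0.0245 m³
11.1 ft³ × 0.0283168 = 0.314316 m³
9130 in³ × 1.63871×10⁻⁵ = 0.149614 m³
Sum: 0.0267818 + 0.0245 + 0.314316 + 0.149614 = 0.515212 m³
In bbl: 0.515212 / 0.158987 = 3.24059 bbl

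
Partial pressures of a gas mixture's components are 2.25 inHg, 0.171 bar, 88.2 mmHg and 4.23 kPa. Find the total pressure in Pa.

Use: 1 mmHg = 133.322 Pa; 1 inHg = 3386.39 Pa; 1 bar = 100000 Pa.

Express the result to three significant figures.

4.07×10⁴ Pa

2.25 inHg × 3386.39 = 7619.38 Pa
0.171 bar × 100000 = 17100 Pa
88.2 mmHg × 133.322 = 11759 Pa
4.23 kPa × 1000 = 4230 Pa
Combined: 7619.38 + 17100 + 11759 + 4230 = 40708.4 Pa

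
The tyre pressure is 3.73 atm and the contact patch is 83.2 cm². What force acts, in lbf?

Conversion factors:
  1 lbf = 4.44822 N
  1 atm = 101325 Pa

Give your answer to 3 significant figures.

707 lbf

3.73 atm × 101325 = 377942 Pa
83.2 cm² × 0.0001 = 0.00832 m²
F = P × A = 377942 Pa × 0.00832 m² = 3144.48 N
3144.48 N ÷ (4.44822 N/lbf) = 706.907 lbf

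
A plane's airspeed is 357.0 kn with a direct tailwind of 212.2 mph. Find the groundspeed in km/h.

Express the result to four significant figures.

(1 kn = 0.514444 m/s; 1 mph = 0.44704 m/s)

357.0 kn × 0.514444 → 183.657 m/s
212.2 mph × 0.44704 → 94.8619 m/s
Combined: 183.657 + 94.8619 = 278.519 m/s
In km/h: 278.519 / (1/3.6) = 1002.67 km/h

1003 km/h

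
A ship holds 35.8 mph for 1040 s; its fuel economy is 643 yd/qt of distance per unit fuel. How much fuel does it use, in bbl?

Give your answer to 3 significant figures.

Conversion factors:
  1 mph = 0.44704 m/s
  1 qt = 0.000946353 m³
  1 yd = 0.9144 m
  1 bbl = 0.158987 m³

0.169 bbl

35.8 mph → 16.004 m/s
d = v × t = 16.004 × 1040 = 16644.2 m
643 yd/qt → 621290 m/m³
V = d / (distance per unit fuel) = 16644.2 / 621290 = 0.0267897 m³
In bbl: 0.0267897 / 0.158987 = 0.168502 bbl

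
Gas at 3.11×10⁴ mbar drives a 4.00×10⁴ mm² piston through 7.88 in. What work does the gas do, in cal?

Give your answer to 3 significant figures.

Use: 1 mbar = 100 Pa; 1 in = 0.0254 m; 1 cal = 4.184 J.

3.11×10⁴ mbar → 3.11×10⁶ Pa
4.00×10⁴ mm² → 0.04 m²
F = P × A = 3.11×10⁶ × 0.04 = 124400 N
7.88 in → 0.200152 m
W = F × d = 124400 × 0.200152 = 24898.9 J
In cal: 24898.9 / 4.184 = 5950.98 cal

5950 cal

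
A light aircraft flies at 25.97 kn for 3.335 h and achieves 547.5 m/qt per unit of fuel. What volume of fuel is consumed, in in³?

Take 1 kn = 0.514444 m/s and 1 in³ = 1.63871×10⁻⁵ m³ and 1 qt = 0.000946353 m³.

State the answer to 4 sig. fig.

1.692×10⁴ in³

25.97 kn → 13.3601 m/s
3.335 h → 12006 s
d = v × t = 13.3601 × 12006 = 160401 m
547.5 m/qt → 578537 m/m³
V = d / (distance per unit fuel) = 160401 / 578537 = 0.277253 m³
In in³: 0.277253 / 1.63871×10⁻⁵ = 16919 in³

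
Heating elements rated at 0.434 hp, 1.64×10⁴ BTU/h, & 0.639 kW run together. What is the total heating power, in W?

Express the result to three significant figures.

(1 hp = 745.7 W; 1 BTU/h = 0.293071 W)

5770 W

0.434 hp × 745.7 → 323.634 W
1.64×10⁴ BTU/h × 0.293071 → 4806.36 W
0.639 kW × 1000 → 639 W
Combined: 323.634 + 4806.36 + 639 = 5768.99 W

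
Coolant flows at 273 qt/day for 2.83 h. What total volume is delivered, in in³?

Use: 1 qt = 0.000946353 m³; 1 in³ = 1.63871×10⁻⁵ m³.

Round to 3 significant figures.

1860 in³

273 qt/day → 2.99021×10⁻⁶ m³/s
2.83 h → 10188 s
V = Q × t = 2.99021×10⁻⁶ × 10188 = 0.0304643 m³
In in³: 0.0304643 / 1.63871×10⁻⁵ = 1859.04 in³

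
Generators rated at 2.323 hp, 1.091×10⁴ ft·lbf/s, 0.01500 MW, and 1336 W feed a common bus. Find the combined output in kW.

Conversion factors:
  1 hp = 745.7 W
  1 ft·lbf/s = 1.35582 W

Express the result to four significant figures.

2.323 hp × 745.7 → 1732.26 W
1.091×10⁴ ft·lbf/s × 1.35582 → 14792 W
0.01500 MW × 1000000 → 15000 W
1336 W (already W)
Sum: 1732.26 + 14792 + 15000 + 1336 = 32860.3 W
In kW: 32860.3 / 1000 = 32.8603 kW

32.86 kW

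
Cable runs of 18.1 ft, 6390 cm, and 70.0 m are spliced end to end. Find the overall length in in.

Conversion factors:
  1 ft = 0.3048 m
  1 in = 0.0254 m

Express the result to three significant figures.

18.1 ft × 0.3048 = 5.51688 m
6390 cm × 0.01 = 63.9 m
70.0 m (already m)
Total: 5.51688 + 63.9 + 70 = 139.417 m
In in: 139.417 / 0.0254 = 5488.86 in

5490 in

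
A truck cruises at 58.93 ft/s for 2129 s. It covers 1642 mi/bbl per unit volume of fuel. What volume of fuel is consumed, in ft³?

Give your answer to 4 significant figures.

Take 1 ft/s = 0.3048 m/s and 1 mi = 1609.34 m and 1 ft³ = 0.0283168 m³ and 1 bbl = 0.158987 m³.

58.93 ft/s → 17.9619 m/s
d = v × t = 17.9619 × 2129 = 38240.9 m
1642 mi/bbl → 1.66211×10⁷ m/m³
V = d / (distance per unit fuel) = 38240.9 / 1.66211×10⁷ = 0.00230074 m³
In ft³: 0.00230074 / 0.0283168 = 0.08125 ft³

0.08125 ft³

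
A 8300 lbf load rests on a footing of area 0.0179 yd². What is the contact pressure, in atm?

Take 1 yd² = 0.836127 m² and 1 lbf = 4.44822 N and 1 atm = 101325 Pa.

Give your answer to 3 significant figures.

8300 lbf × 4.44822 = 36920.2 N
0.0179 yd² × 0.836127 = 0.0149667 m²
P = F / A = 36920.2 N / 0.0149667 m² = 2.46682×10⁶ Pa
2.46682×10⁶ Pa ÷ (101325 Pa/atm) = 24.3456 atm

24.3 atm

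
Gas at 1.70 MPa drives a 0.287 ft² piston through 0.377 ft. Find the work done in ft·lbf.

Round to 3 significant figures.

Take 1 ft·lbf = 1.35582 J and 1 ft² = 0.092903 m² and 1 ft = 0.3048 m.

1.70 MPa → 1.7×10⁶ Pa
0.287 ft² → 0.0266632 m²
F = P × A = 1.7×10⁶ × 0.0266632 = 45327.4 N
0.377 ft → 0.11491 m
W = F × d = 45327.4 × 0.11491 = 5208.57 J
In ft·lbf: 5208.57 / 1.35582 = 3841.64 ft·lbf

3840 ft·lbf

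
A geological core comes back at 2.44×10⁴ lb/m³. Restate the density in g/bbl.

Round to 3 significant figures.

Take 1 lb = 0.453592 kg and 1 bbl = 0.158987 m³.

2.44×10⁴ lb/m³ × 0.453592 kg/lb = 11067.6 kg/m³
11067.6 kg/m³ ÷ 0.001 kg/g × 0.158987 m³/bbl = 1.7596×10⁶ g/bbl

1.76×10⁶ g/bbl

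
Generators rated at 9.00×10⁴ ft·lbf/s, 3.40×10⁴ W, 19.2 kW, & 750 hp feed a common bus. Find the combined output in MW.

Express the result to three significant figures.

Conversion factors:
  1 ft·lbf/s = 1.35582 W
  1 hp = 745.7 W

0.734 MW

9.00×10⁴ ft·lbf/s × 1.35582 = 122024 W
3.40×10⁴ W (already W)
19.2 kW × 1000 = 19200 W
750 hp × 745.7 = 559275 W
Sum: 122024 + 34000 + 19200 + 559275 = 734499 W
In MW: 734499 / 1000000 = 0.734499 MW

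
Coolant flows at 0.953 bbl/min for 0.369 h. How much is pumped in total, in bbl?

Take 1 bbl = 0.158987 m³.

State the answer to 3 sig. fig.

0.953 bbl/min → 0.00252524 m³/s
0.369 h → 1328.4 s
V = Q × t = 0.00252524 × 1328.4 = 3.35453 m³
In bbl: 3.35453 / 0.158987 = 21.0994 bbl

21.1 bbl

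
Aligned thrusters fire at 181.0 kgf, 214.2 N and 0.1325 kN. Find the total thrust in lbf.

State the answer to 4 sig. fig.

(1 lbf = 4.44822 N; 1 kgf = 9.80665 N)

181.0 kgf × 9.80665 = 1775 N
214.2 N (already N)
0.1325 kN × 1000 = 132.5 N
Total: 1775 + 214.2 + 132.5 = 2121.7 N
In lbf: 2121.7 / 4.44822 = 476.977 lbf

477.0 lbf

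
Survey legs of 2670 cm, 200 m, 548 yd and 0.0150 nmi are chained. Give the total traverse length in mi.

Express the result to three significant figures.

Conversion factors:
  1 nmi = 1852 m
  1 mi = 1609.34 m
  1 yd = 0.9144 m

0.469 mi

2670 cm × 0.01 = 26.7 m
200 m (already m)
548 yd × 0.9144 = 501.091 m
0.0150 nmi × 1852 = 27.78 m
Sum: 26.7 + 200 + 501.091 + 27.78 = 755.571 m
In mi: 755.571 / 1609.34 = 0.469491 mi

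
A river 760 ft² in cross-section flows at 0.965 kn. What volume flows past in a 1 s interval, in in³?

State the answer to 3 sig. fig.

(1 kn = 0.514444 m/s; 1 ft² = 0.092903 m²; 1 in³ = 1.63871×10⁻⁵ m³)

2.14×10⁶ in³

0.965 kn × 0.514444 = 0.496438 m/s
760 ft² × 0.092903 = 70.6063 m²
V = v × A × t = 0.496438 m/s × 70.6063 m² × 1 s = 35.0517 m³
35.0517 m³ ÷ (1.63871×10⁻⁵ m³/in³) = 2.13898×10⁶ in³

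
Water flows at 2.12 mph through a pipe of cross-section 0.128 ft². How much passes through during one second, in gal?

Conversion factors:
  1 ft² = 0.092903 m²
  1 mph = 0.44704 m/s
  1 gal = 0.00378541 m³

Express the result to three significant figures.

2.98 gal

2.12 mph × 0.44704 = 0.947725 m/s
0.128 ft² × 0.092903 = 0.0118916 m²
V = v × A × t = 0.947725 m/s × 0.0118916 m² × 1 s = 0.01127 m³
0.01127 m³ ÷ (0.00378541 m³/gal) = 2.97722 gal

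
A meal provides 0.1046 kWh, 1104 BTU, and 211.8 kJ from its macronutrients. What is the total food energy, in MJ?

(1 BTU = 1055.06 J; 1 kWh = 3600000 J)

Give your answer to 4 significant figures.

1.753 MJ

0.1046 kWh × 3600000 = 376560 J
1104 BTU × 1055.06 = 1.16479×10⁶ J
211.8 kJ × 1000 = 211800 J
Combined: 376560 + 1.16479×10⁶ + 211800 = 1.75315×10⁶ J
In MJ: 1.75315×10⁶ / 1000000 = 1.75315 MJ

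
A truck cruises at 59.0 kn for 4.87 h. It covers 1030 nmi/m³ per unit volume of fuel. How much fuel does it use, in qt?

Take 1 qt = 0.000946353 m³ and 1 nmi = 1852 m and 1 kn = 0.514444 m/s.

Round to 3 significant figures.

295 qt

59.0 kn → 30.3522 m/s
4.87 h → 17532 s
d = v × t = 30.3522 × 17532 = 532135 m
1030 nmi/m³ → 1.90756×10⁶ m/m³
V = d / (distance per unit fuel) = 532135 / 1.90756×10⁶ = 0.278961 m³
In qt: 0.278961 / 0.000946353 = 294.775 qt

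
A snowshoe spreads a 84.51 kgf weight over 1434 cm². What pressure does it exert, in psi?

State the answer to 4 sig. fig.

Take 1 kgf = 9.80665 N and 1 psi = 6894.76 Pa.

84.51 kgf × 9.80665 = 828.76 N
1434 cm² × 0.0001 = 0.1434 m²
P = F / A = 828.76 N / 0.1434 m² = 5779.36 Pa
5779.36 Pa ÷ (6894.76 Pa/psi) = 0.838225 psi

0.8382 psi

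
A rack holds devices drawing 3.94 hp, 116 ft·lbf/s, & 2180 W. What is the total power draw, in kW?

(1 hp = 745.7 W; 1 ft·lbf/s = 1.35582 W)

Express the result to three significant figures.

5.28 kW

3.94 hp × 745.7 = 2938.06 W
116 ft·lbf/s × 1.35582 = 157.275 W
2180 W (already W)
Sum: 2938.06 + 157.275 + 2180 = 5275.34 W
In kW: 5275.34 / 1000 = 5.27534 kW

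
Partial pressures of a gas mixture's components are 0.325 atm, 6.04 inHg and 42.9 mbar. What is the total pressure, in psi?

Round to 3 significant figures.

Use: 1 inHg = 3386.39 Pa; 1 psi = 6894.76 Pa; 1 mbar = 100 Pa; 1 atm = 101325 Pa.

0.325 atm × 101325 = 32930.6 Pa
6.04 inHg × 3386.39 = 20453.8 Pa
42.9 mbar × 100 = 4290 Pa
Combined: 32930.6 + 20453.8 + 4290 = 57674.4 Pa
In psi: 57674.4 / 6894.76 = 8.36496 psi

8.36 psi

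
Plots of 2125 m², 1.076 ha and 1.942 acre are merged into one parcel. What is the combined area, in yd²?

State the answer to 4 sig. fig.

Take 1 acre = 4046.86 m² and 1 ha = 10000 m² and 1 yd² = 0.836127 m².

2.481×10⁴ yd²

2125 m² (already m²)
1.076 ha × 10000 → 10760 m²
1.942 acre × 4046.86 → 7859 m²
Sum: 2125 + 10760 + 7859 = 20744 m²
In yd²: 20744 / 0.836127 = 24809.6 yd²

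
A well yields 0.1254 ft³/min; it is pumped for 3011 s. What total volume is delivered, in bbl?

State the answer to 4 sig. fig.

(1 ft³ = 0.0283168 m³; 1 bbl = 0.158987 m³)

0.1254 ft³/min → 5.91821×10⁻⁵ m³/s
V = Q × t = 5.91821×10⁻⁵ × 3011 = 0.178197 m³
In bbl: 0.178197 / 0.158987 = 1.12083 bbl

1.121 bbl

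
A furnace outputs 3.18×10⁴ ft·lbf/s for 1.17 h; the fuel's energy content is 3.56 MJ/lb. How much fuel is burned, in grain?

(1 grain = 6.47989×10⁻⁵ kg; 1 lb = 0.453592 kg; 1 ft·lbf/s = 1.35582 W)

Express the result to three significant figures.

3.18×10⁴ ft·lbf/s → 43115.1 W
1.17 h → 4212 s
E = P × t = 43115.1 × 4212 = 1.81601×10⁸ J
3.56 MJ/lb → 7.84846×10⁶ J/kg
m = E / e_s = 1.81601×10⁸ / 7.84846×10⁶ = 23.1384 kg
In grain: 23.1384 / 6.47989×10⁻⁵ = 357080 grain

3.57×10⁵ grain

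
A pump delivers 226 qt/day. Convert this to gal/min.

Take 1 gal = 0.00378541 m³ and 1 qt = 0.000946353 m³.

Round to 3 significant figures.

0.0392 gal/min

226 qt/day × 0.000946353 m³/qt ÷ 86400 s/day = 2.47541×10⁻⁶ m³/s
2.47541×10⁻⁶ m³/s ÷ 0.00378541 m³/gal × 60 s/min = 0.0392361 gal/min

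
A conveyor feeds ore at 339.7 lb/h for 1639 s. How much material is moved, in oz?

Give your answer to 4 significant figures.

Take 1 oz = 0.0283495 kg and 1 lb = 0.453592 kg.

2475 oz

339.7 lb/h → 0.0428014 kg/s
m = ṁ × t = 0.0428014 × 1639 = 70.1515 kg
In oz: 70.1515 / 0.0283495 = 2474.52 oz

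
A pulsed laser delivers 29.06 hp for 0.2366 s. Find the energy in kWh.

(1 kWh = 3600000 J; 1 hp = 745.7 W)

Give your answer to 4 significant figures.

0.001424 kWh

29.06 hp × 745.7 = 21670 W
E = P × t = 21670 W × 0.2366 s = 5127.12 J
5127.12 J ÷ (3600000 J/kWh) = 0.0014242 kWh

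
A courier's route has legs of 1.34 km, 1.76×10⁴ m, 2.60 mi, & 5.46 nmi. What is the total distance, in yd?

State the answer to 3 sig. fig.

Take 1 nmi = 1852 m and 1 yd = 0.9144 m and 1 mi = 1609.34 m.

1.34 km × 1000 = 1340 m
1.76×10⁴ m (already m)
2.60 mi × 1609.34 = 4184.28 m
5.46 nmi × 1852 = 10111.9 m
Combined: 1340 + 17600 + 4184.28 + 10111.9 = 33236.2 m
In yd: 33236.2 / 0.9144 = 36347.6 yd

3.63×10⁴ yd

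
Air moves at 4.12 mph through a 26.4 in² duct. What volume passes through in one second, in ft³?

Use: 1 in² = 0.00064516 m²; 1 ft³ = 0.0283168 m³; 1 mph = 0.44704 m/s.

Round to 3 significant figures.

4.12 mph × 0.44704 = 1.8418 m/s
26.4 in² × 0.00064516 = 0.0170322 m²
V = v × A × t = 1.8418 m/s × 0.0170322 m² × 1 s = 0.0313699 m³
0.0313699 m³ ÷ (0.0283168 m³/ft³) = 1.10782 ft³

1.11 ft³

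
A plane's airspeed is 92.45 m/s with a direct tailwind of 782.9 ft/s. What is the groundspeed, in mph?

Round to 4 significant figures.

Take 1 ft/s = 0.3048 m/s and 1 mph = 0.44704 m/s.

92.45 m/s (already m/s)
782.9 ft/s × 0.3048 → 238.628 m/s
Combined: 92.45 + 238.628 = 331.078 m/s
In mph: 331.078 / 0.44704 = 740.6 mph

740.6 mph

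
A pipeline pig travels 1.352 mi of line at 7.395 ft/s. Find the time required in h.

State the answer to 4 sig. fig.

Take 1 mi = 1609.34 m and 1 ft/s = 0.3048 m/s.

1.352 mi × 1609.34 = 2175.83 m
7.395 ft/s × 0.3048 = 2.254 m/s
t = d / v = 2175.83 m / 2.254 m/s = 965.319 s
965.319 s ÷ (3600 s/h) = 0.268144 h

0.2681 h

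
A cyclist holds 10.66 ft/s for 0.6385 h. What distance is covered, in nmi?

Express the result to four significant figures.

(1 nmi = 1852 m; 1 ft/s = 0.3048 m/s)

4.033 nmi

10.66 ft/s × 0.3048 → 3.24917 m/s
0.6385 h × 3600 → 2298.6 s
d = v × t = 3.24917 m/s × 2298.6 s = 7468.54 m
7468.54 m ÷ (1852 m/nmi) = 4.03269 nmi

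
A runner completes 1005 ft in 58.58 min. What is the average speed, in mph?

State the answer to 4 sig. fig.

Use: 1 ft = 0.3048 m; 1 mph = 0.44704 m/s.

0.1950 mph

1005 ft × 0.3048 = 306.324 m
58.58 min × 60 = 3514.8 s
v = d / t = 306.324 m / 3514.8 s = 0.0871526 m/s
0.0871526 m/s ÷ (0.44704 m/s/mph) = 0.194955 mph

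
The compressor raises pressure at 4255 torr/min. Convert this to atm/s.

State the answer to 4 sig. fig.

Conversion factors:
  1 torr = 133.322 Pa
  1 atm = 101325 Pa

0.09331 atm/s

4255 torr/min × 133.322 Pa/torr ÷ 60 s/min = 9454.75 Pa/s
9454.75 Pa/s ÷ 101325 Pa/atm = 0.0933111 atm/s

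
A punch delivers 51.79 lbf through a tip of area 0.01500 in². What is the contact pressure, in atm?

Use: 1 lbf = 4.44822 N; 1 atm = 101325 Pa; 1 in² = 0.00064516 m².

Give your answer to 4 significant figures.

234.9 atm

51.79 lbf × 4.44822 → 230.373 N
0.01500 in² × 0.00064516 → 9.6774×10⁻⁶ m²
P = F / A = 230.373 N / 9.6774×10⁻⁶ m² = 2.38053×10⁷ Pa
2.38053×10⁷ Pa ÷ (101325 Pa/atm) = 234.94 atm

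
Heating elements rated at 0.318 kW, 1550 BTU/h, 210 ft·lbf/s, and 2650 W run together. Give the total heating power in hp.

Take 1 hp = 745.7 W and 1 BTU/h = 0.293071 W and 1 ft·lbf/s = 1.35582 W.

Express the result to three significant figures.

4.97 hp

0.318 kW × 1000 → 318 W
1550 BTU/h × 0.293071 → 454.26 W
210 ft·lbf/s × 1.35582 → 284.722 W
2650 W (already W)
Combined: 318 + 454.26 + 284.722 + 2650 = 3706.98 W
In hp: 3706.98 / 745.7 = 4.97114 hp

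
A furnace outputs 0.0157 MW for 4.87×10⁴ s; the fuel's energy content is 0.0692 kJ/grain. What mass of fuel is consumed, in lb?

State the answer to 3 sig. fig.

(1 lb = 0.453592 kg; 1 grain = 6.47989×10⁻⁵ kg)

1580 lb

0.0157 MW → 15700 W
E = P × t = 15700 × 48700 = 7.6459×10⁸ J
0.0692 kJ/grain → 1.06792×10⁶ J/kg
m = E / e_s = 7.6459×10⁸ / 1.06792×10⁶ = 715.962 kg
In lb: 715.962 / 0.453592 = 1578.43 lb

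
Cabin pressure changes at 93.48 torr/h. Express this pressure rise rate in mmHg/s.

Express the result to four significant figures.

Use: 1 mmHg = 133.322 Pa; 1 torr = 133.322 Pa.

93.48 torr/h × 133.322 Pa/torr ÷ 3600 s/h = 3.46193 Pa/s
3.46193 Pa/s ÷ 133.322 Pa/mmHg = 0.0259667 mmHg/s

0.02597 mmHg/s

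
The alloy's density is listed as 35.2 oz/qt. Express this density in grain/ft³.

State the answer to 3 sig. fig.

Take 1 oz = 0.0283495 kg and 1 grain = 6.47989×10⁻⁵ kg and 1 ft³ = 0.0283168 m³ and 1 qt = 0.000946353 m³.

35.2 oz/qt × 0.0283495 kg/oz ÷ 0.000946353 m³/qt = 1054.47 kg/m³
1054.47 kg/m³ ÷ 6.47989×10⁻⁵ kg/grain × 0.0283168 m³/ft³ = 460798 grain/ft³

4.61×10⁵ grain/ft³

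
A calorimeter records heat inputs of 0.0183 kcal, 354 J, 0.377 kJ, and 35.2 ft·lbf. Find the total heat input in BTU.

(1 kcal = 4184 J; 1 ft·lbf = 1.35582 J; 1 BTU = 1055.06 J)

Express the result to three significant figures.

0.811 BTU

0.0183 kcal × 4184 = 76.5672 J
354 J (already J)
0.377 kJ × 1000 = 377 J
35.2 ft·lbf × 1.35582 = 47.7249 J
Total: 76.5672 + 354 + 377 + 47.7249 = 855.292 J
In BTU: 855.292 / 1055.06 = 0.810657 BTU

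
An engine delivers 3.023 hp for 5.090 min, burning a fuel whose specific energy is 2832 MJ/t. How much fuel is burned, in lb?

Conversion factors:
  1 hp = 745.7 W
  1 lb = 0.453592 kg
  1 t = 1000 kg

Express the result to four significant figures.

0.5359 lb

3.023 hp → 2254.25 W
5.090 min → 305.4 s
E = P × t = 2254.25 × 305.4 = 688448 J
2832 MJ/t → 2.832×10⁶ J/kg
m = E / e_s = 688448 / 2.832×10⁶ = 0.243096 kg
In lb: 0.243096 / 0.453592 = 0.535935 lb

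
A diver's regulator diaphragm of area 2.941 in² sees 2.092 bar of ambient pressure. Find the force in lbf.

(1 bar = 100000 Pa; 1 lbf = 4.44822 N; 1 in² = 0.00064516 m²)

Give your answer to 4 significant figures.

2.092 bar × 100000 = 209200 Pa
2.941 in² × 0.00064516 = 0.00189742 m²
F = P × A = 209200 Pa × 0.00189742 m² = 396.94 N
396.94 N ÷ (4.44822 N/lbf) = 89.2357 lbf

89.24 lbf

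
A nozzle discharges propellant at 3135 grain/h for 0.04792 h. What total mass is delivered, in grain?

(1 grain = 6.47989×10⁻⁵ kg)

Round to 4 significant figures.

3135 grain/h → 5.6429×10⁻⁵ kg/s
0.04792 h → 172.512 s
m = ṁ × t = 5.6429×10⁻⁵ × 172.512 = 0.00973468 kg
In grain: 0.00973468 / 6.47989×10⁻⁵ = 150.229 grain

150.2 grain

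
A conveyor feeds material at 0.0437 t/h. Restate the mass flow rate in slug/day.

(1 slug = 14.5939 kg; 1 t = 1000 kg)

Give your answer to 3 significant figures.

71.9 slug/day

0.0437 t/h × 1000 kg/t ÷ 3600 s/h = 0.0121389 kg/s
0.0121389 kg/s ÷ 14.5939 kg/slug × 86400 s/day = 71.8657 slug/day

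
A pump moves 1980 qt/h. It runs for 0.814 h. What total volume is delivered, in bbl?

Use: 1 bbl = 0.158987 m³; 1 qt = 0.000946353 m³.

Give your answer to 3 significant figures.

9.59 bbl

1980 qt/h → 5.20494×10⁻⁴ m³/s
0.814 h → 2930.4 s
V = Q × t = 5.20494×10⁻⁴ × 2930.4 = 1.52526 m³
In bbl: 1.52526 / 0.158987 = 9.59361 bbl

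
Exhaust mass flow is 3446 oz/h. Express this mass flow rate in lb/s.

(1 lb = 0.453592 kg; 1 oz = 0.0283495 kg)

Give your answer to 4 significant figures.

3446 oz/h × 0.0283495 kg/oz ÷ 3600 s/h = 0.0271368 kg/s
0.0271368 kg/s ÷ 0.453592 kg/lb = 0.0598265 lb/s

0.05983 lb/s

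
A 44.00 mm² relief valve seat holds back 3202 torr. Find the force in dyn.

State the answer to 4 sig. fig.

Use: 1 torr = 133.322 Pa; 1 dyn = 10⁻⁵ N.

1.878×10⁶ dyn

3202 torr × 133.322 → 426897 Pa
44.00 mm² × 10⁻⁶ → 4.4×10⁻⁵ m²
F = P × A = 426897 Pa × 4.4×10⁻⁵ m² = 18.7835 N
18.7835 N ÷ (10⁻⁵ N/dyn) = 1.87835×10⁶ dyn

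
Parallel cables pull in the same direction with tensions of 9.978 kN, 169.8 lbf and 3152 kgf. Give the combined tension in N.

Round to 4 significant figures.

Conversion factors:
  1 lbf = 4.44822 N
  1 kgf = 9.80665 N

4.164×10⁴ N

9.978 kN × 1000 = 9978 N
169.8 lbf × 4.44822 = 755.308 N
3152 kgf × 9.80665 = 30910.6 N
Total: 9978 + 755.308 + 30910.6 = 41643.9 N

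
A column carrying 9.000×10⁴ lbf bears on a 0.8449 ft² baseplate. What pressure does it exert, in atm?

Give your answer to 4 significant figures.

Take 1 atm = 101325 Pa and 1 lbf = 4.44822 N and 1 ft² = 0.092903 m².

50.34 atm

9.000×10⁴ lbf × 4.44822 = 400340 N
0.8449 ft² × 0.092903 = 0.0784937 m²
P = F / A = 400340 N / 0.0784937 m² = 5.10028×10⁶ Pa
5.10028×10⁶ Pa ÷ (101325 Pa/atm) = 50.3358 atm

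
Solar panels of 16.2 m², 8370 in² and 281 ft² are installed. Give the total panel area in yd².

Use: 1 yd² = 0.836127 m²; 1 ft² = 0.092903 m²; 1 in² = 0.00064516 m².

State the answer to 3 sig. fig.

16.2 m² (already m²)
8370 in² × 0.00064516 = 5.39999 m²
281 ft² × 0.092903 = 26.1057 m²
Sum: 16.2 + 5.39999 + 26.1057 = 47.7057 m²
In yd²: 47.7057 / 0.836127 = 57.0556 yd²

57.1 yd²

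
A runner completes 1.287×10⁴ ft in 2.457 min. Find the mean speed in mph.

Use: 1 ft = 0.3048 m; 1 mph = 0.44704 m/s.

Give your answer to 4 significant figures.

1.287×10⁴ ft × 0.3048 = 3922.78 m
2.457 min × 60 = 147.42 s
v = d / t = 3922.78 m / 147.42 s = 26.6096 m/s
26.6096 m/s ÷ (0.44704 m/s/mph) = 59.524 mph

59.52 mph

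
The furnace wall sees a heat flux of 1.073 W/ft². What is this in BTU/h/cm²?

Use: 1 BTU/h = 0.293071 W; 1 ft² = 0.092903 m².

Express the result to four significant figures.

1.073 W/ft² ÷ 0.092903 m²/ft² = 11.5497 W/m²
11.5497 W/m² ÷ 0.293071 W/BTU/h × 0.0001 m²/cm² = 0.00394092 BTU/h/cm²

0.003941 BTU/h/cm²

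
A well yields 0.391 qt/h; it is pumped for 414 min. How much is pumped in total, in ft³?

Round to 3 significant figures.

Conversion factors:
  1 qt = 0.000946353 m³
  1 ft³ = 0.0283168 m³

0.391 qt/h → 1.02784×10⁻⁷ m³/s
414 min → 24840 s
V = Q × t = 1.02784×10⁻⁷ × 24840 = 0.00255315 m³
In ft³: 0.00255315 / 0.0283168 = 0.0901638 ft³

0.0902 ft³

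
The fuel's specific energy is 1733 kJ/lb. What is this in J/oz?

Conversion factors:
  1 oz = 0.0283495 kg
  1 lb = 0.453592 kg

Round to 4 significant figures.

1733 kJ/lb × 1000 J/kJ ÷ 0.453592 kg/lb = 3.82061×10⁶ J/kg
3.82061×10⁶ J/kg × 0.0283495 kg/oz = 108312 J/oz

1.083×10⁵ J/oz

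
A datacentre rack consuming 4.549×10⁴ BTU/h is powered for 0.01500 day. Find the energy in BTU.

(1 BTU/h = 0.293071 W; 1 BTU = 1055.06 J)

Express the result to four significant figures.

1.638×10⁴ BTU

4.549×10⁴ BTU/h × 0.293071 → 13331.8 W
0.01500 day × 86400 → 1296 s
E = P × t = 13331.8 W × 1296 s = 1.7278×10⁷ J
1.7278×10⁷ J ÷ (1055.06 J/BTU) = 16376.3 BTU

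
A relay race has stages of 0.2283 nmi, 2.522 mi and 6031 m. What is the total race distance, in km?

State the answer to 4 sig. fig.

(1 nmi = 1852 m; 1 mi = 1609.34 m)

0.2283 nmi × 1852 → 422.812 m
2.522 mi × 1609.34 → 4058.76 m
6031 m (already m)
Combined: 422.812 + 4058.76 + 6031 = 10512.6 m
In km: 10512.6 / 1000 = 10.5126 km

10.51 km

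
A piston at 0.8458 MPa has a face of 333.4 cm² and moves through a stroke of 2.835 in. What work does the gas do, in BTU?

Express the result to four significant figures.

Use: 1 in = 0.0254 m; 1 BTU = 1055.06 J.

0.8458 MPa → 845800 Pa
333.4 cm² → 0.03334 m²
F = P × A = 845800 × 0.03334 = 28199 N
2.835 in → 0.072009 m
W = F × d = 28199 × 0.072009 = 2030.58 J
In BTU: 2030.58 / 1055.06 = 1.92461 BTU

1.925 BTU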